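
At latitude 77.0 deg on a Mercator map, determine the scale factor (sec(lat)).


SF = 1 / cos(77.0) = 1 / 0.224951 = 4.445

4.445


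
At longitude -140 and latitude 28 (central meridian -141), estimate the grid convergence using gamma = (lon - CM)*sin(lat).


gamma = (-140 - -141) * sin(28) = 1 * 0.469472 = 0.469 degrees

0.469 degrees


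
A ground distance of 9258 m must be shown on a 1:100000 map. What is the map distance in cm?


map_cm = 9258 * 100 / 100000 = 9.258 cm ≈ 9.26 cm

9.26 cm


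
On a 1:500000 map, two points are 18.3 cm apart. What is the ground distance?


ground = 18.3 cm * 500000 / 100 = 91500.0 m = 91.5 km

91.5 km


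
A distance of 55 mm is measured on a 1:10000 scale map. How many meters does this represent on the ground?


ground = 55 mm * 10000 / 1000 = 550.0 m

550.0 m


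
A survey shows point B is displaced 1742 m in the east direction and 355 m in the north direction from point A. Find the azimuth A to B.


az = atan2(1742, 355) = 78.5 deg
adjusted to 0-360: 78.5 degrees

78.5 degrees


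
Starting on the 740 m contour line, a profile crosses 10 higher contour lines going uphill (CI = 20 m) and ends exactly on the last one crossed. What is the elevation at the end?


elevation = 740 + 10 * 20 = 940 m

940 m


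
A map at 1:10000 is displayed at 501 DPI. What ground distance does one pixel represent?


pixel_cm = 2.54 / 501 ≈ 0.00507 cm
ground = pixel_cm * 10000 / 100 = 2.54 * 10000 / (501 * 100) = 25400 / 50100 ≈ 0.51 m

0.51 m


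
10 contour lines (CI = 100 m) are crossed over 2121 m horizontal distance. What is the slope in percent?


elevation change = 10 * 100 = 1000 m
slope = 1000 / 2121 * 100 = 47.1%

47.1%


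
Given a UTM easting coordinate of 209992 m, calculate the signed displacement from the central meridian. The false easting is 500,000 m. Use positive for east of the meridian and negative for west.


displacement = 209992 - 500000 = -290008 m

-290008 m


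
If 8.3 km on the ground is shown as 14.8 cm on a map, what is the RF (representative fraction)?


ground = 8.3 km = 830000 cm; RF denominator = ground / map = 830000 / 14.8 ≈ 56081; RF = 1:56081

1:56081


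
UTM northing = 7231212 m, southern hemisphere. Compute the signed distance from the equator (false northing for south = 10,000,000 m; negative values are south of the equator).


For southern: actual = 7231212 - 10000000 = -2768788 m

-2768788 m


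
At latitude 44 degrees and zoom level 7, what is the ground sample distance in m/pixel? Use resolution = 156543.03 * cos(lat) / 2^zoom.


res = 156543.03 * cos(44) / 2^7 = 156543.03 * 0.7193398 / 128 = 879.75 m/pixel

879.75 m/pixel


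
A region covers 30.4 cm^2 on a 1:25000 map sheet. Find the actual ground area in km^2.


ground_area = 30.4 * (25000/100)^2 = 1900000.0 m^2 = 1.9 km^2

1.9 km^2


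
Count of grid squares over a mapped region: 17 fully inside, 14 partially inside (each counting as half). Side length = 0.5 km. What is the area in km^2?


effective squares = 17 + 14 * 0.5 = 24.0
area = 24.0 * 0.25 = 6.0 km^2

6.0 km^2


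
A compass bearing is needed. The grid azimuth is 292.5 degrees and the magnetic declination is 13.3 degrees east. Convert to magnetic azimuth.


magnetic azimuth = grid azimuth - declination (east +ve)
mag_az = 292.5 - 13.3 = 279.2 degrees

279.2 degrees


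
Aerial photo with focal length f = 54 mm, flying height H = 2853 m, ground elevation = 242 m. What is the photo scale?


scale = f / (H - h) = 54 mm / 2611 m = 54 / 2611000 = 1:48352

1:48352


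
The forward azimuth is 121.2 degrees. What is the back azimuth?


back azimuth = (121.2 + 180) mod 360 = 301.2 degrees

301.2 degrees


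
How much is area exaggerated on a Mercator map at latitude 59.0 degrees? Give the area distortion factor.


area_distortion = 1/cos^2(59.0) = 3.77

3.77


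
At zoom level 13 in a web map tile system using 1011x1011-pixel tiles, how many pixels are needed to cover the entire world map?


tiles per axis = 2^13 = 8192
total tiles = 8192^2 = 67108864
pixels per axis = 8192 * 1011 = 8282112
total pixels = 8282112^2 = 68593379180544

68593379180544 pixels


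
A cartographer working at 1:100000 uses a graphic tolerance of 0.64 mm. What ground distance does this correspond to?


ground = 0.64 mm * 100000 / 1000 = 64.0 m

64.0 m


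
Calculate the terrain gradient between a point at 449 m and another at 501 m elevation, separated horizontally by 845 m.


gradient = (501 - 449) / 845 = 52 / 845 = 0.0615

0.0615


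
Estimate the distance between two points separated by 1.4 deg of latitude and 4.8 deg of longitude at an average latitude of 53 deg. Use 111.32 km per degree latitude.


dlat_km = 1.4 * 111.32 = 155.848
dlon_km = 4.8 * 111.32 * cos(53) ≈ 321.571
dist = sqrt(155.848^2 + 321.571^2) ≈ 357.3 km

357.3 km


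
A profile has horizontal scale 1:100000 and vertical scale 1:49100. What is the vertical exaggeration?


VE = horizontal_scale / vertical_scale = 100000 / 49100 ≈ 2.0

2.0x


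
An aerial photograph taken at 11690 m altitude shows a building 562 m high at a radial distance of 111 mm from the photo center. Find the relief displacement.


d = h * r / H = 562 * 111 / 11690 = 5.34 mm

5.34 mm


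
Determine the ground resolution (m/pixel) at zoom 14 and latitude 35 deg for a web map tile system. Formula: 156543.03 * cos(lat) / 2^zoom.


res = 156543.03 * cos(35) / 2^14 = 156543.03 * 0.81915204 / 16384 = 7.83 m/pixel

7.83 m/pixel


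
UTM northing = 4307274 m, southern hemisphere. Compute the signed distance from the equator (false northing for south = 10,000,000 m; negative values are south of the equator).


For southern: actual = 4307274 - 10000000 = -5692726 m

-5692726 m


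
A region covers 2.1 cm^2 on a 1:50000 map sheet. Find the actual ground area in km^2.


ground_area = 2.1 * (50000/100)^2 = 525000.0 m^2 = 0.525 km^2

0.525 km^2


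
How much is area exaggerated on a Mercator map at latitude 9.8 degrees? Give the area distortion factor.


area_distortion = 1/cos^2(9.8) = 1.03

1.03


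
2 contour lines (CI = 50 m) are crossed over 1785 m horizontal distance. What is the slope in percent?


elevation change = 2 * 50 = 100 m
slope = 100 / 1785 * 100 = 5.6%

5.6%


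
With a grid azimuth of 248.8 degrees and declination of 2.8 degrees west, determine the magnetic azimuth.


magnetic azimuth = grid azimuth - declination (east +ve)
mag_az = 248.8 - -2.8 = 251.6 degrees

251.6 degrees


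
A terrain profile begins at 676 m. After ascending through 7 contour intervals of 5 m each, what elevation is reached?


elevation = 676 + 7 * 5 = 711 m

711 m


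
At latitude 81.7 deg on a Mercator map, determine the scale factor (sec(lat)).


SF = 1 / cos(81.7) = 1 / 0.144356 = 6.927

6.927


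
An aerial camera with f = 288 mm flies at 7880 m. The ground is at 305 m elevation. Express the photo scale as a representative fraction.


scale = f / (H - h) = 288 mm / 7575 m = 288 / 7575000 = 1:26302

1:26302


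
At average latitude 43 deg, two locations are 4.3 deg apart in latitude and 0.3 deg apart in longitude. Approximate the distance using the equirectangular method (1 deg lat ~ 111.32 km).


dlat_km = 4.3 * 111.32 = 478.676
dlon_km = 0.3 * 111.32 * cos(43) ≈ 24.424
dist = sqrt(478.676^2 + 24.424^2) ≈ 479.3 km

479.3 km


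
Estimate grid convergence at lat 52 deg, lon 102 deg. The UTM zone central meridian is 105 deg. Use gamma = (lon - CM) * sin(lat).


gamma = (102 - 105) * sin(52) = -3 * 0.788011 = -2.364 degrees

-2.364 degrees


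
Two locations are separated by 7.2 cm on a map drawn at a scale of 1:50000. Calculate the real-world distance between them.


ground = 7.2 cm * 50000 / 100 = 3600.0 m = 3.6 km

3.6 km


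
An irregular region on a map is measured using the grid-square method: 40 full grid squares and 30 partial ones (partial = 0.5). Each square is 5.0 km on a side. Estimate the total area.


effective squares = 40 + 30 * 0.5 = 55.0
area = 55.0 * 25.0 = 1375.0 km^2

1375.0 km^2


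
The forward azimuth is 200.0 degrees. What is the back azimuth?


back azimuth = (200.0 + 180) mod 360 = 20.0 degrees

20.0 degrees


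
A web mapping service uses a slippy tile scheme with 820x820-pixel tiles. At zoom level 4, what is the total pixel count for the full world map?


tiles per axis = 2^4 = 16
total tiles = 16^2 = 256
pixels per axis = 16 * 820 = 13120
total pixels = 13120^2 = 172134400

172134400 pixels


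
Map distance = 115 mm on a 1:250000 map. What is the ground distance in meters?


ground = 115 mm * 250000 / 1000 = 28750.0 m

28750.0 m


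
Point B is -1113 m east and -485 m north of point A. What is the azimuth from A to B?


az = atan2(-1113, -485) = -113.5 deg
adjusted to 0-360: 246.5 degrees

246.5 degrees


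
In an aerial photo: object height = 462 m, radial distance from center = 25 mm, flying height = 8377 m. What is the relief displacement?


d = h * r / H = 462 * 25 / 8377 = 1.38 mm

1.38 mm


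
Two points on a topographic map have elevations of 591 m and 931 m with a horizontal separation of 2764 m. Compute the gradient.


gradient = (931 - 591) / 2764 = 340 / 2764 = 0.123

0.123


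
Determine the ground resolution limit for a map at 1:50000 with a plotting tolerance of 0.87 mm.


ground = 0.87 mm * 50000 / 1000 = 43.5 m

43.5 m


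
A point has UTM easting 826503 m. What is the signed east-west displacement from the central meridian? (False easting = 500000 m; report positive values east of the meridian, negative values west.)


displacement = 826503 - 500000 = 326503 m

326503 m


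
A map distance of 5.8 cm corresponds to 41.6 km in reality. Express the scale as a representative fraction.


ground = 41.6 km = 4160000 cm; RF denominator = ground / map = 4160000 / 5.8 ≈ 717241; RF = 1:717241

1:717241


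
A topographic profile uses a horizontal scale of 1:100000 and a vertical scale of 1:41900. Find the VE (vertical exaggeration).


VE = horizontal_scale / vertical_scale = 100000 / 41900 ≈ 2.4

2.4x


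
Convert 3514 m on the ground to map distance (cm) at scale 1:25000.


map_cm = 3514 * 100 / 25000 = 14.056 cm ≈ 14.06 cm

14.06 cm


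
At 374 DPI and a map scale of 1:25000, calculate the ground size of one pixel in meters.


pixel_cm = 2.54 / 374 ≈ 0.006791 cm
ground = pixel_cm * 25000 / 100 = 2.54 * 25000 / (374 * 100) = 63500 / 37400 ≈ 1.7 m

1.7 m


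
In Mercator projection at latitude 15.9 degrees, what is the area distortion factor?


area_distortion = 1/cos^2(15.9) = 1.081

1.081


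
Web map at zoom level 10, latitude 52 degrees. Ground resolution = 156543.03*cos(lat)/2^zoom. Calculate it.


res = 156543.03 * cos(52) / 2^10 = 156543.03 * 0.61566148 / 1024 = 94.12 m/pixel

94.12 m/pixel


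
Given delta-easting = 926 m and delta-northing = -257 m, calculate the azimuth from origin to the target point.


az = atan2(926, -257) = 105.5 deg
adjusted to 0-360: 105.5 degrees

105.5 degrees


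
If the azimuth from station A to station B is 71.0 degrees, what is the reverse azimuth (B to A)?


back azimuth = (71.0 + 180) mod 360 = 251.0 degrees

251.0 degrees


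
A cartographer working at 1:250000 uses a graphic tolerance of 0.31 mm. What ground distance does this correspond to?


ground = 0.31 mm * 250000 / 1000 = 77.5 m

77.5 m


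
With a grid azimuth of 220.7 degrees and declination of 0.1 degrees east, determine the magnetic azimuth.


magnetic azimuth = grid azimuth - declination (east +ve)
mag_az = 220.7 - 0.1 = 220.6 degrees

220.6 degrees


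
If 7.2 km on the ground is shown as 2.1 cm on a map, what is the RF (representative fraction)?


ground = 7.2 km = 720000 cm; RF denominator = ground / map = 720000 / 2.1 ≈ 342857; RF = 1:342857

1:342857


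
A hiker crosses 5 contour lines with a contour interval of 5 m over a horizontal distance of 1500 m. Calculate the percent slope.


elevation change = 5 * 5 = 25 m
slope = 25 / 1500 * 100 = 1.7%

1.7%


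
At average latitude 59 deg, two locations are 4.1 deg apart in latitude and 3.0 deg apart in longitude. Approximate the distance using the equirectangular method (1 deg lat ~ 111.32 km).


dlat_km = 4.1 * 111.32 = 456.412
dlon_km = 3.0 * 111.32 * cos(59) ≈ 172.002
dist = sqrt(456.412^2 + 172.002^2) ≈ 487.7 km

487.7 km


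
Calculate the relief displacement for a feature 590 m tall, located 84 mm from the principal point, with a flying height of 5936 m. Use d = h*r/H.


d = h * r / H = 590 * 84 / 5936 = 8.35 mm

8.35 mm


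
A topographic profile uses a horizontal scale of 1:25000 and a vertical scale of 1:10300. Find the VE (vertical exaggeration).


VE = horizontal_scale / vertical_scale = 25000 / 10300 ≈ 2.4

2.4x


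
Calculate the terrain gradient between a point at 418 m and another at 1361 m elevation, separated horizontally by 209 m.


gradient = (1361 - 418) / 209 = 943 / 209 = 4.512

4.512


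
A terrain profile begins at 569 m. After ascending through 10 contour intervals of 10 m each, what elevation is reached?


elevation = 569 + 10 * 10 = 669 m

669 m


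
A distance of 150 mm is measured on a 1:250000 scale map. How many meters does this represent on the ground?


ground = 150 mm * 250000 / 1000 = 37500.0 m

37500.0 m


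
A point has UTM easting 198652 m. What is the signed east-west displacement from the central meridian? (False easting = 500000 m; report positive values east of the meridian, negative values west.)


displacement = 198652 - 500000 = -301348 m

-301348 m


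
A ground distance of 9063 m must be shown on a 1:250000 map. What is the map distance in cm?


map_cm = 9063 * 100 / 250000 = 3.6252 cm ≈ 3.63 cm

3.63 cm


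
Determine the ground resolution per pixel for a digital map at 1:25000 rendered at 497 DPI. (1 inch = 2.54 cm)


pixel_cm = 2.54 / 497 ≈ 0.005111 cm
ground = pixel_cm * 25000 / 100 = 2.54 * 25000 / (497 * 100) = 63500 / 49700 ≈ 1.28 m

1.28 m


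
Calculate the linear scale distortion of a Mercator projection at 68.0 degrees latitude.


SF = 1 / cos(68.0) = 1 / 0.374607 = 2.669

2.669


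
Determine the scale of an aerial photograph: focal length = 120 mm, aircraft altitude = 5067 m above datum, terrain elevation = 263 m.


scale = f / (H - h) = 120 mm / 4804 m = 120 / 4804000 = 1:40033

1:40033


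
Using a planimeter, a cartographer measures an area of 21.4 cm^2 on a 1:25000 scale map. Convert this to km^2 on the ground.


ground_area = 21.4 * (25000/100)^2 = 1337500.0 m^2 = 1.3375 km^2 ≈ 1.338 km^2

1.338 km^2


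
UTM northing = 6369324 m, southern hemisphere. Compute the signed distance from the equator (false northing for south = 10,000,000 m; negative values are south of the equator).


For southern: actual = 6369324 - 10000000 = -3630676 m

-3630676 m


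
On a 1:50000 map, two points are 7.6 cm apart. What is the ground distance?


ground = 7.6 cm * 50000 / 100 = 3800.0 m = 3.8 km

3.8 km


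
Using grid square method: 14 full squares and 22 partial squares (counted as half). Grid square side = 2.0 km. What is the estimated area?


effective squares = 14 + 22 * 0.5 = 25.0
area = 25.0 * 4.0 = 100.0 km^2

100.0 km^2


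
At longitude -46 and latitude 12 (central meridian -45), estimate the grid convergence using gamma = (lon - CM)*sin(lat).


gamma = (-46 - -45) * sin(12) = -1 * 0.207912 = -0.208 degrees

-0.208 degrees


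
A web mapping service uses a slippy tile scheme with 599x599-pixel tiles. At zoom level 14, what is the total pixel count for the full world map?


tiles per axis = 2^14 = 16384
total tiles = 16384^2 = 268435456
pixels per axis = 16384 * 599 = 9814016
total pixels = 9814016^2 = 96314910048256

96314910048256 pixels


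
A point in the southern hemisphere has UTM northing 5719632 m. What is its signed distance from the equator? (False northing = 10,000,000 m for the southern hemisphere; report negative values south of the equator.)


For southern: actual = 5719632 - 10000000 = -4280368 m

-4280368 m


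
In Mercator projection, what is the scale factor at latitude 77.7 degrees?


SF = 1 / cos(77.7) = 1 / 0.21303 = 4.694

4.694


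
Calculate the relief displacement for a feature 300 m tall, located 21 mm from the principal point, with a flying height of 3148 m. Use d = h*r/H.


d = h * r / H = 300 * 21 / 3148 = 2.0 mm

2.0 mm


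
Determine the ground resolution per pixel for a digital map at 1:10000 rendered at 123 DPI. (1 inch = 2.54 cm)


pixel_cm = 2.54 / 123 ≈ 0.02065 cm
ground = pixel_cm * 10000 / 100 = 2.54 * 10000 / (123 * 100) = 25400 / 12300 ≈ 2.07 m

2.07 m


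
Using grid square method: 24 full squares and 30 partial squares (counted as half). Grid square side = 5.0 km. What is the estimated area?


effective squares = 24 + 30 * 0.5 = 39.0
area = 39.0 * 25.0 = 975.0 km^2

975.0 km^2


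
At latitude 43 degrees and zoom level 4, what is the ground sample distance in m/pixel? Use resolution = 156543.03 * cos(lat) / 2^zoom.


res = 156543.03 * cos(43) / 2^4 = 156543.03 * 0.7313537 / 16 = 7155.52 m/pixel

7155.52 m/pixel


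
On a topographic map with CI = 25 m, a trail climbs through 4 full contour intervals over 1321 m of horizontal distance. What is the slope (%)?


elevation change = 4 * 25 = 100 m
slope = 100 / 1321 * 100 = 7.6%

7.6%


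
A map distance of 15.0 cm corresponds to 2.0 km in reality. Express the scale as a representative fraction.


ground = 2.0 km = 200000 cm; RF denominator = ground / map = 200000 / 15.0 ≈ 13333; RF = 1:13333

1:13333


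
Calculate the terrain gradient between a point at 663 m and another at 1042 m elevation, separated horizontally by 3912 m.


gradient = (1042 - 663) / 3912 = 379 / 3912 = 0.0969

0.0969


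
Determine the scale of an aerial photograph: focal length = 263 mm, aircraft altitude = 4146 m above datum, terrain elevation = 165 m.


scale = f / (H - h) = 263 mm / 3981 m = 263 / 3981000 = 1:15137

1:15137


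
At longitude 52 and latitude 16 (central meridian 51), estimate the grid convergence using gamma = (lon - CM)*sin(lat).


gamma = (52 - 51) * sin(16) = 1 * 0.275637 = 0.276 degrees

0.276 degrees


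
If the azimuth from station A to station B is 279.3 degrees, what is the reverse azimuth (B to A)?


back azimuth = (279.3 + 180) mod 360 = 99.3 degrees

99.3 degrees


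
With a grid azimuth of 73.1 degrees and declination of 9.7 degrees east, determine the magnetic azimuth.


magnetic azimuth = grid azimuth - declination (east +ve)
mag_az = 73.1 - 9.7 = 63.4 degrees

63.4 degrees


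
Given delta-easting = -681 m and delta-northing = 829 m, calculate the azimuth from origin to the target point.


az = atan2(-681, 829) = -39.4 deg
adjusted to 0-360: 320.6 degrees

320.6 degrees


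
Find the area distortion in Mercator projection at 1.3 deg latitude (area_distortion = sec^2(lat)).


area_distortion = 1/cos^2(1.3) = 1.001

1.001


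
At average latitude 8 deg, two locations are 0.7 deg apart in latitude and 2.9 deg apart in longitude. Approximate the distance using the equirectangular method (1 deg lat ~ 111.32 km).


dlat_km = 0.7 * 111.32 = 77.924
dlon_km = 2.9 * 111.32 * cos(8) ≈ 319.686
dist = sqrt(77.924^2 + 319.686^2) ≈ 329.0 km

329.0 km


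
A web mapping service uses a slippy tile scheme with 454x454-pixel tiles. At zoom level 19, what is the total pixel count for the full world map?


tiles per axis = 2^19 = 524288
total tiles = 524288^2 = 274877906944
pixels per axis = 524288 * 454 = 238026752
total pixels = 238026752^2 = 56656734667669504

56656734667669504 pixels


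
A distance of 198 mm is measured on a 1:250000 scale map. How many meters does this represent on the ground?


ground = 198 mm * 250000 / 1000 = 49500.0 m

49500.0 m


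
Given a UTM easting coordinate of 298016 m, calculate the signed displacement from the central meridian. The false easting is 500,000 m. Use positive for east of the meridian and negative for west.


displacement = 298016 - 500000 = -201984 m

-201984 m


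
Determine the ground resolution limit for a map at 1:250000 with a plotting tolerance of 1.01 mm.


ground = 1.01 mm * 250000 / 1000 = 252.5 m

252.5 m


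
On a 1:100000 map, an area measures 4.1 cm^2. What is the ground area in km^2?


ground_area = 4.1 * (100000/100)^2 = 4100000.0 m^2 = 4.1 km^2

4.1 km^2


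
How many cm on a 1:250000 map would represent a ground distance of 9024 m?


map_cm = 9024 * 100 / 250000 = 3.6096 cm ≈ 3.61 cm

3.61 cm


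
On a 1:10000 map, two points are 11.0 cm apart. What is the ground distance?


ground = 11.0 cm * 10000 / 100 = 1100.0 m = 1.1 km

1.1 km


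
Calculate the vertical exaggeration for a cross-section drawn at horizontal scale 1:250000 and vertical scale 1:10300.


VE = horizontal_scale / vertical_scale = 250000 / 10300 ≈ 24.3

24.3x


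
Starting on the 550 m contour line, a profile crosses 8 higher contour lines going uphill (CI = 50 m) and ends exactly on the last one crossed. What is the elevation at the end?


elevation = 550 + 8 * 50 = 950 m

950 m


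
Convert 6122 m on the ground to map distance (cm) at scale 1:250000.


map_cm = 6122 * 100 / 250000 = 2.4488 cm ≈ 2.45 cm

2.45 cm


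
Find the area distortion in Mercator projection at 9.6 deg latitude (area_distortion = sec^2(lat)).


area_distortion = 1/cos^2(9.6) = 1.029

1.029


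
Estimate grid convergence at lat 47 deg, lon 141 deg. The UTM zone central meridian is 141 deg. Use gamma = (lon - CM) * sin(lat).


gamma = (141 - 141) * sin(47) = 0 * 0.731354 = 0.0 degrees

0.0 degrees


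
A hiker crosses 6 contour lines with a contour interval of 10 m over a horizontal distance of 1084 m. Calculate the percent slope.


elevation change = 6 * 10 = 60 m
slope = 60 / 1084 * 100 = 5.5%

5.5%


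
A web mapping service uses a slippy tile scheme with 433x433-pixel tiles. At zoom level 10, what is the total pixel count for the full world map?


tiles per axis = 2^10 = 1024
total tiles = 1024^2 = 1048576
pixels per axis = 1024 * 433 = 443392
total pixels = 443392^2 = 196596465664

196596465664 pixels


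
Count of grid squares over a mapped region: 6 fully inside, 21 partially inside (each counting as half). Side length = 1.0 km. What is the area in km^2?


effective squares = 6 + 21 * 0.5 = 16.5
area = 16.5 * 1.0 = 16.5 km^2

16.5 km^2


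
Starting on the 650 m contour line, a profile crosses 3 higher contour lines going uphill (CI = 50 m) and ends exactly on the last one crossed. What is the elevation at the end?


elevation = 650 + 3 * 50 = 800 m

800 m


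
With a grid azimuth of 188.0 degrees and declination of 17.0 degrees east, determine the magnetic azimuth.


magnetic azimuth = grid azimuth - declination (east +ve)
mag_az = 188.0 - 17.0 = 171.0 degrees

171.0 degrees


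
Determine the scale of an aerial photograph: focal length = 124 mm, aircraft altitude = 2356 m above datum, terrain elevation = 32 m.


scale = f / (H - h) = 124 mm / 2324 m = 124 / 2324000 = 1:18742

1:18742


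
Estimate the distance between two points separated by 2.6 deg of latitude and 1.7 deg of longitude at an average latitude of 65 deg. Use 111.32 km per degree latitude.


dlat_km = 2.6 * 111.32 = 289.432
dlon_km = 1.7 * 111.32 * cos(65) ≈ 79.978
dist = sqrt(289.432^2 + 79.978^2) ≈ 300.3 km

300.3 km


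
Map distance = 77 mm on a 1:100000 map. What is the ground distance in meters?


ground = 77 mm * 100000 / 1000 = 7700.0 m

7700.0 m


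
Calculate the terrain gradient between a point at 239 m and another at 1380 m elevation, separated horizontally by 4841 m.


gradient = (1380 - 239) / 4841 = 1141 / 4841 = 0.2357

0.2357


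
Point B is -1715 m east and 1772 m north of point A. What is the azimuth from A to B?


az = atan2(-1715, 1772) = -44.1 deg
adjusted to 0-360: 315.9 degrees

315.9 degrees


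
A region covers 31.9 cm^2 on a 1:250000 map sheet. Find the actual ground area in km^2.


ground_area = 31.9 * (250000/100)^2 = 199375000.0 m^2 = 199.375 km^2

199.375 km^2


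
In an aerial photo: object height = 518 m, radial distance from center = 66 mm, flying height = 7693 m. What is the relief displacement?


d = h * r / H = 518 * 66 / 7693 = 4.44 mm

4.44 mm


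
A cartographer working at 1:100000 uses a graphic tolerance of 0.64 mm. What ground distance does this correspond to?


ground = 0.64 mm * 100000 / 1000 = 64.0 m

64.0 m


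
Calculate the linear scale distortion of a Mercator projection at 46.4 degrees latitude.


SF = 1 / cos(46.4) = 1 / 0.68962 = 1.45

1.45


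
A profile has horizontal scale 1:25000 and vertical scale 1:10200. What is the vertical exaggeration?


VE = horizontal_scale / vertical_scale = 25000 / 10200 ≈ 2.5

2.5x


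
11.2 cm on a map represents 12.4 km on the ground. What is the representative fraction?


ground = 12.4 km = 1240000 cm; RF denominator = ground / map = 1240000 / 11.2 ≈ 110714; RF = 1:110714

1:110714


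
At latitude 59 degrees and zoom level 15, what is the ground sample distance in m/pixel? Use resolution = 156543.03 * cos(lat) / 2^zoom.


res = 156543.03 * cos(59) / 2^15 = 156543.03 * 0.51503807 / 32768 = 2.46 m/pixel

2.46 m/pixel


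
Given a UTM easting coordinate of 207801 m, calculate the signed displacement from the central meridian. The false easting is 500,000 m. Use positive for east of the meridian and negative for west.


displacement = 207801 - 500000 = -292199 m

-292199 m


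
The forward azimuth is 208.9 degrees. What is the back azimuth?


back azimuth = (208.9 + 180) mod 360 = 28.9 degrees

28.9 degrees


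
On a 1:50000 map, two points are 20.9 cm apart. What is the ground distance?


ground = 20.9 cm * 50000 / 100 = 10450.0 m = 10.45 km

10.45 km


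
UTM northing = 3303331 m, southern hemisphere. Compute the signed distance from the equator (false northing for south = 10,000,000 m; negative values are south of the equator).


For southern: actual = 3303331 - 10000000 = -6696669 m

-6696669 m


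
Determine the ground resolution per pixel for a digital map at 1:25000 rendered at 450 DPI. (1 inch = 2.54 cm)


pixel_cm = 2.54 / 450 ≈ 0.005644 cm
ground = pixel_cm * 25000 / 100 = 2.54 * 25000 / (450 * 100) = 63500 / 45000 ≈ 1.41 m

1.41 m


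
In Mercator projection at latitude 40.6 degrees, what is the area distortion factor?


area_distortion = 1/cos^2(40.6) = 1.735

1.735


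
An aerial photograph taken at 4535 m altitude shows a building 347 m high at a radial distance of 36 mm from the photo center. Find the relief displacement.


d = h * r / H = 347 * 36 / 4535 = 2.75 mm

2.75 mm


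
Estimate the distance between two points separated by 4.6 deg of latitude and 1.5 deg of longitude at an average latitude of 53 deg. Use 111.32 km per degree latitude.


dlat_km = 4.6 * 111.32 = 512.072
dlon_km = 1.5 * 111.32 * cos(53) ≈ 100.491
dist = sqrt(512.072^2 + 100.491^2) ≈ 521.8 km

521.8 km


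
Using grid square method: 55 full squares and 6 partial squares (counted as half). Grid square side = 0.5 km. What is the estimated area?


effective squares = 55 + 6 * 0.5 = 58.0
area = 58.0 * 0.25 = 14.5 km^2

14.5 km^2


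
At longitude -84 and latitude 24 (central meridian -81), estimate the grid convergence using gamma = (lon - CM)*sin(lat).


gamma = (-84 - -81) * sin(24) = -3 * 0.406737 = -1.22 degrees

-1.22 degrees


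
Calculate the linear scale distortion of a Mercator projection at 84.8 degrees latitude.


SF = 1 / cos(84.8) = 1 / 0.090633 = 11.034

11.034


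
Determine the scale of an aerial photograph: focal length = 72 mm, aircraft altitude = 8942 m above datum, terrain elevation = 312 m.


scale = f / (H - h) = 72 mm / 8630 m = 72 / 8630000 = 1:119861

1:119861


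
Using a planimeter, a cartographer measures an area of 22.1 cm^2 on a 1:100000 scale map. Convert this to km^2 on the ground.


ground_area = 22.1 * (100000/100)^2 = 22100000.0 m^2 = 22.1 km^2

22.1 km^2


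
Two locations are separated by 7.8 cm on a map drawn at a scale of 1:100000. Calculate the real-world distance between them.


ground = 7.8 cm * 100000 / 100 = 7800.0 m = 7.8 km

7.8 km


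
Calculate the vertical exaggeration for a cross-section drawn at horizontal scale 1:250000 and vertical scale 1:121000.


VE = horizontal_scale / vertical_scale = 250000 / 121000 ≈ 2.1

2.1x


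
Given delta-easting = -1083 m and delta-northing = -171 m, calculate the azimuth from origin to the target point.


az = atan2(-1083, -171) = -99.0 deg
adjusted to 0-360: 261.0 degrees

261.0 degrees


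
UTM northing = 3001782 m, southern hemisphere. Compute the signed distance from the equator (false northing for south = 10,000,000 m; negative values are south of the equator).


For southern: actual = 3001782 - 10000000 = -6998218 m

-6998218 m


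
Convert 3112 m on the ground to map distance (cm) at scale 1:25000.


map_cm = 3112 * 100 / 25000 = 12.448 cm ≈ 12.45 cm

12.45 cm


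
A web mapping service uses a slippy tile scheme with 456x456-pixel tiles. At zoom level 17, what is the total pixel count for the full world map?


tiles per axis = 2^17 = 131072
total tiles = 131072^2 = 17179869184
pixels per axis = 131072 * 456 = 59768832
total pixels = 59768832^2 = 3572313278644224

3572313278644224 pixels


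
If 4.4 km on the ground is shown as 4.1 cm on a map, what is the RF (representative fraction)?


ground = 4.4 km = 440000 cm; RF denominator = ground / map = 440000 / 4.1 ≈ 107317; RF = 1:107317

1:107317


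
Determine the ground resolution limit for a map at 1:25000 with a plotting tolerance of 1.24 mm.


ground = 1.24 mm * 25000 / 1000 = 31.0 m

31.0 m


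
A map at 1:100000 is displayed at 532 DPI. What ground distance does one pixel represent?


pixel_cm = 2.54 / 532 ≈ 0.004774 cm
ground = pixel_cm * 100000 / 100 = 2.54 * 100000 / (532 * 100) = 254000 / 53200 ≈ 4.77 m

4.77 m


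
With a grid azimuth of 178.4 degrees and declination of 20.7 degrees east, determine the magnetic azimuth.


magnetic azimuth = grid azimuth - declination (east +ve)
mag_az = 178.4 - 20.7 = 157.7 degrees

157.7 degrees


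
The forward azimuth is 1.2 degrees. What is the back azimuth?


back azimuth = (1.2 + 180) mod 360 = 181.2 degrees

181.2 degrees


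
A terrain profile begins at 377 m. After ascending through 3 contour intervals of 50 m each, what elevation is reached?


elevation = 377 + 3 * 50 = 527 m

527 m


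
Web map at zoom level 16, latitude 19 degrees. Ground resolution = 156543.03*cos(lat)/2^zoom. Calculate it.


res = 156543.03 * cos(19) / 2^16 = 156543.03 * 0.94551858 / 65536 = 2.26 m/pixel

2.26 m/pixel


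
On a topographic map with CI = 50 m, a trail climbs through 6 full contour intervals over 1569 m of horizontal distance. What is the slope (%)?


elevation change = 6 * 50 = 300 m
slope = 300 / 1569 * 100 = 19.1%

19.1%


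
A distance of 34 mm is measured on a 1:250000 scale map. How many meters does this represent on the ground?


ground = 34 mm * 250000 / 1000 = 8500.0 m

8500.0 m


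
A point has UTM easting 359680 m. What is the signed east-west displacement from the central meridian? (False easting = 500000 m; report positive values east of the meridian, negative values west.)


displacement = 359680 - 500000 = -140320 m

-140320 m


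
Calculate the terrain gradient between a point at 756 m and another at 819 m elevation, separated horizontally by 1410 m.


gradient = (819 - 756) / 1410 = 63 / 1410 = 0.0447

0.0447


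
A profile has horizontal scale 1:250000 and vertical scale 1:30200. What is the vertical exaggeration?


VE = horizontal_scale / vertical_scale = 250000 / 30200 ≈ 8.3

8.3x


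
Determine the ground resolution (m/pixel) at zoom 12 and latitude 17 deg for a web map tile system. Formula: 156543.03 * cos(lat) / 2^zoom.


res = 156543.03 * cos(17) / 2^12 = 156543.03 * 0.95630476 / 4096 = 36.55 m/pixel

36.55 m/pixel


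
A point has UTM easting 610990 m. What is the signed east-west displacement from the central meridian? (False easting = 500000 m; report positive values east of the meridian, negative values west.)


displacement = 610990 - 500000 = 110990 m

110990 m


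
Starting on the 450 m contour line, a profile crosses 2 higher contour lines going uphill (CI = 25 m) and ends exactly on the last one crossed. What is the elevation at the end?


elevation = 450 + 2 * 25 = 500 m

500 m


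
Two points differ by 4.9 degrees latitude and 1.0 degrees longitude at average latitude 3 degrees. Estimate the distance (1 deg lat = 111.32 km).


dlat_km = 4.9 * 111.32 = 545.468
dlon_km = 1.0 * 111.32 * cos(3) ≈ 111.167
dist = sqrt(545.468^2 + 111.167^2) ≈ 556.7 km

556.7 km


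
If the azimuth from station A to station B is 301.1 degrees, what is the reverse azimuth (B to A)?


back azimuth = (301.1 + 180) mod 360 = 121.1 degrees

121.1 degrees


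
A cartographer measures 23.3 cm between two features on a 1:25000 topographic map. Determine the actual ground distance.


ground = 23.3 cm * 25000 / 100 = 5825.0 m = 5.825 km

5.825 km


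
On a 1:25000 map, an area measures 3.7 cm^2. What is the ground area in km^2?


ground_area = 3.7 * (25000/100)^2 = 231250.0 m^2 = 0.23125 km^2 ≈ 0.231 km^2

0.231 km^2


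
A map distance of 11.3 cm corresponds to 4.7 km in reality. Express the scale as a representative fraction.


ground = 4.7 km = 470000 cm; RF denominator = ground / map = 470000 / 11.3 ≈ 41593; RF = 1:41593

1:41593


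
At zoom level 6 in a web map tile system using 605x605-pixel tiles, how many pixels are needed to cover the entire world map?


tiles per axis = 2^6 = 64
total tiles = 64^2 = 4096
pixels per axis = 64 * 605 = 38720
total pixels = 38720^2 = 1499238400

1499238400 pixels


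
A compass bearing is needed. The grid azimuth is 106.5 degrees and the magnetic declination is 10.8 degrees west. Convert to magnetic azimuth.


magnetic azimuth = grid azimuth - declination (east +ve)
mag_az = 106.5 - -10.8 = 117.3 degrees

117.3 degrees


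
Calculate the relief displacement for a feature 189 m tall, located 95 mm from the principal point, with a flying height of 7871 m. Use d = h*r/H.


d = h * r / H = 189 * 95 / 7871 = 2.28 mm

2.28 mm


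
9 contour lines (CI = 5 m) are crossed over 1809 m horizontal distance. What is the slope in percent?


elevation change = 9 * 5 = 45 m
slope = 45 / 1809 * 100 = 2.5%

2.5%


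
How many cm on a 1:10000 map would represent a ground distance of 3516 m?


map_cm = 3516 * 100 / 10000 = 35.16 cm

35.16 cm


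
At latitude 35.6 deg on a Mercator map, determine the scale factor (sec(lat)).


SF = 1 / cos(35.6) = 1 / 0.813101 = 1.23

1.23


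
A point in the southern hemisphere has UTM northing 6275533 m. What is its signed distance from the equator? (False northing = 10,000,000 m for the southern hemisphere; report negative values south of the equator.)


For southern: actual = 6275533 - 10000000 = -3724467 m

-3724467 m


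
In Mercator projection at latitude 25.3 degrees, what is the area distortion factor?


area_distortion = 1/cos^2(25.3) = 1.223

1.223


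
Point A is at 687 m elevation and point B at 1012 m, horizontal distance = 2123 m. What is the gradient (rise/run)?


gradient = (1012 - 687) / 2123 = 325 / 2123 = 0.1531

0.1531


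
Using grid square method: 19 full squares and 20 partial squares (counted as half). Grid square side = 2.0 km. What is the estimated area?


effective squares = 19 + 20 * 0.5 = 29.0
area = 29.0 * 4.0 = 116.0 km^2

116.0 km^2


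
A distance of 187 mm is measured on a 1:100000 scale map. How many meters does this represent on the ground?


ground = 187 mm * 100000 / 1000 = 18700.0 m

18700.0 m


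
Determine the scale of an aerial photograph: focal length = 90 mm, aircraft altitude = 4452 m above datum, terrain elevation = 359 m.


scale = f / (H - h) = 90 mm / 4093 m = 90 / 4093000 = 1:45478

1:45478


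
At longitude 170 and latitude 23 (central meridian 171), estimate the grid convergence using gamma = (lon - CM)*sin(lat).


gamma = (170 - 171) * sin(23) = -1 * 0.390731 = -0.391 degrees

-0.391 degrees


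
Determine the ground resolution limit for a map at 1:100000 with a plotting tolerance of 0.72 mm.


ground = 0.72 mm * 100000 / 1000 = 72.0 m

72.0 m


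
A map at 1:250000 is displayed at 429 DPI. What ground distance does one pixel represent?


pixel_cm = 2.54 / 429 ≈ 0.005921 cm
ground = pixel_cm * 250000 / 100 = 2.54 * 250000 / (429 * 100) = 635000 / 42900 ≈ 14.8 m

14.8 m


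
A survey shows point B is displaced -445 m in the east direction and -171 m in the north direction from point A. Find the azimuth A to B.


az = atan2(-445, -171) = -111.0 deg
adjusted to 0-360: 249.0 degrees

249.0 degrees


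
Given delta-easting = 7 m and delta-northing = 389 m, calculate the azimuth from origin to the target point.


az = atan2(7, 389) = 1.0 deg
adjusted to 0-360: 1.0 degrees

1.0 degrees


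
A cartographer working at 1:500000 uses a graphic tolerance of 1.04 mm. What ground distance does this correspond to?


ground = 1.04 mm * 500000 / 1000 = 520.0 m

520.0 m


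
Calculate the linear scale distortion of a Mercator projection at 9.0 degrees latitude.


SF = 1 / cos(9.0) = 1 / 0.987688 = 1.012

1.012


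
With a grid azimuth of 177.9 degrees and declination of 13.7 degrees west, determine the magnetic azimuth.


magnetic azimuth = grid azimuth - declination (east +ve)
mag_az = 177.9 - -13.7 = 191.6 degrees

191.6 degrees


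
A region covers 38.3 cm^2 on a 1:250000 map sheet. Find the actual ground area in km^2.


ground_area = 38.3 * (250000/100)^2 = 239375000.0 m^2 = 239.375 km^2

239.375 km^2


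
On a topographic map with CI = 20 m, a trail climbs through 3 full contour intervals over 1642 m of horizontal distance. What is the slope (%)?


elevation change = 3 * 20 = 60 m
slope = 60 / 1642 * 100 = 3.7%

3.7%


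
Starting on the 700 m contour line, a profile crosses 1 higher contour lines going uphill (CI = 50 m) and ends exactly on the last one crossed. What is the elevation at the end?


elevation = 700 + 1 * 50 = 750 m

750 m


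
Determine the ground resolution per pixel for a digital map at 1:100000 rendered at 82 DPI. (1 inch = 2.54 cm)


pixel_cm = 2.54 / 82 ≈ 0.030976 cm
ground = pixel_cm * 100000 / 100 = 2.54 * 100000 / (82 * 100) = 254000 / 8200 ≈ 30.98 m

30.98 m


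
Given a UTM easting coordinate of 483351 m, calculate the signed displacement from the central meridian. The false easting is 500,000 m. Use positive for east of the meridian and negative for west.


displacement = 483351 - 500000 = -16649 m

-16649 m


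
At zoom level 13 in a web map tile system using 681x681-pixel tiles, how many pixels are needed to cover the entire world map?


tiles per axis = 2^13 = 8192
total tiles = 8192^2 = 67108864
pixels per axis = 8192 * 681 = 5578752
total pixels = 5578752^2 = 31122473877504

31122473877504 pixels


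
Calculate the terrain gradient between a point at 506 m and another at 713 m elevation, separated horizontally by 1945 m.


gradient = (713 - 506) / 1945 = 207 / 1945 = 0.1064

0.1064
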